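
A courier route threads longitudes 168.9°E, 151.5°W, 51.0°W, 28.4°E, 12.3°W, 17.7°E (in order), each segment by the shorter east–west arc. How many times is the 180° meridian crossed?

Leg 1: +168.9° → -151.5°, shortest Δλ = 39.6° (east) — crosses 180°.
Leg 2: -151.5° → -51.0°, shortest Δλ = 100.5° (east) — does not cross 180°.
Leg 3: -51.0° → +28.4°, shortest Δλ = 79.4° (east) — does not cross 180°.
Leg 4: +28.4° → -12.3°, shortest Δλ = -40.7° (west) — does not cross 180°.
Leg 5: -12.3° → +17.7°, shortest Δλ = 30.0° (east) — does not cross 180°.
Total crossings: 1.

1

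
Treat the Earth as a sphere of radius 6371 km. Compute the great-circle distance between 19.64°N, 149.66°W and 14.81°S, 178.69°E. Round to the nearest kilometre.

5163 km

Δλ = 178.69 − -149.66 = 328.35°; wrapped into (−180°, 180°]: -31.65°.
Δφ = -14.81 − 19.64 = -34.45°.
a = sin²(Δφ/2) + cos φ₁ · cos φ₂ · sin²(Δλ/2) = 0.155402.
c = 2·atan2(√a, √(1−a)) = 0.81042 rad → d = 6371·c ≈ 5163.17 km.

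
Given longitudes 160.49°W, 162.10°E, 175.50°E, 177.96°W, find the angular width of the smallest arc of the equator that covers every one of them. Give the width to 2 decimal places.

Sort the longitudes: -177.96°, -160.49°, +162.10°, +175.50°.
Eastward gaps between consecutive values (wrapping around): 17.47°, 322.59°, 13.40°, 6.54°.
Largest gap = 322.59° ⇒ minimal covering band is its complement: 360° − 322.59° = 37.41°.
Band runs from +162.10° eastward to -160.49°, crossing the antimeridian.

37.41°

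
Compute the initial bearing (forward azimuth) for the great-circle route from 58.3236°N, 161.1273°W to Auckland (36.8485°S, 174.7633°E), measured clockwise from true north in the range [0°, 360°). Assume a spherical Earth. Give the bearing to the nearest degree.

Δλ = 174.7633 − -161.1273 = 335.8906°; wrapped into (−180°, 180°]: -24.1094°.
θ = atan2( sin Δλ · cos φ₂ , cos φ₁ · sin φ₂ − sin φ₁ · cos φ₂ · cos Δλ )
  = atan2(-0.32688, -0.93652) = -160.759° → normalised to [0°, 360°): 199.241°.

199°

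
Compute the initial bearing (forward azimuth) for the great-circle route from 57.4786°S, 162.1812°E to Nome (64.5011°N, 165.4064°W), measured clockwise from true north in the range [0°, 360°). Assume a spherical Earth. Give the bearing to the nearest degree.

Δλ = -165.4064 − 162.1812 = -327.5876°; wrapped into (−180°, 180°]: 32.4124°.
θ = atan2( sin Δλ · cos φ₂ , cos φ₁ · sin φ₂ − sin φ₁ · cos φ₂ · cos Δλ )
  = atan2(0.23075, 0.79169) = 16.250° → normalised to [0°, 360°): 16.250°.

16°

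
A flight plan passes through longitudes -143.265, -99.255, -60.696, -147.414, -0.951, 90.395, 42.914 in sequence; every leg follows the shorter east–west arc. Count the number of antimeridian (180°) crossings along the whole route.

0

Leg 1: -143.265° → -99.255°, shortest Δλ = 44.01° (east) — does not cross 180°.
Leg 2: -99.255° → -60.696°, shortest Δλ = 38.559° (east) — does not cross 180°.
Leg 3: -60.696° → -147.414°, shortest Δλ = -86.718° (west) — does not cross 180°.
Leg 4: -147.414° → -0.951°, shortest Δλ = 146.463° (east) — does not cross 180°.
Leg 5: -0.951° → +90.395°, shortest Δλ = 91.346° (east) — does not cross 180°.
Leg 6: +90.395° → +42.914°, shortest Δλ = -47.481° (west) — does not cross 180°.
Total crossings: 0.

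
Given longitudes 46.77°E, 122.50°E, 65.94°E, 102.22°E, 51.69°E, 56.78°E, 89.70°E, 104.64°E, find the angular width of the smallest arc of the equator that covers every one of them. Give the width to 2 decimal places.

75.73°

Sort the longitudes: +46.77°, +51.69°, +56.78°, +65.94°, +89.70°, +102.22°, +104.64°, +122.50°.
Eastward gaps between consecutive values (wrapping around): 4.92°, 5.09°, 9.16°, 23.76°, 12.52°, 2.42°, 17.86°, 284.27°.
Largest gap = 284.27° ⇒ minimal covering band is its complement: 360° − 284.27° = 75.73°.
Band runs from +46.77° eastward to +122.50°.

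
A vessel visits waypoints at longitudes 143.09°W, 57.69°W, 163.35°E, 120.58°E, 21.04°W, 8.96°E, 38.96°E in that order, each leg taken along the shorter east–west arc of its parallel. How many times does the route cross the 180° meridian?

Leg 1: -143.09° → -57.69°, shortest Δλ = 85.4° (east) — does not cross 180°.
Leg 2: -57.69° → +163.35°, shortest Δλ = -138.96° (west) — crosses 180°.
Leg 3: +163.35° → +120.58°, shortest Δλ = -42.77° (west) — does not cross 180°.
Leg 4: +120.58° → -21.04°, shortest Δλ = -141.62° (west) — does not cross 180°.
Leg 5: -21.04° → +8.96°, shortest Δλ = 30.0° (east) — does not cross 180°.
Leg 6: +8.96° → +38.96°, shortest Δλ = 30.0° (east) — does not cross 180°.
Total crossings: 1.

1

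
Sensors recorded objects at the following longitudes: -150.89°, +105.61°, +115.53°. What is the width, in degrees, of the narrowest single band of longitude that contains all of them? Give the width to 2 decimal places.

Sort the longitudes: -150.89°, +105.61°, +115.53°.
Eastward gaps between consecutive values (wrapping around): 256.50°, 9.92°, 93.58°.
Largest gap = 256.50° ⇒ minimal covering band is its complement: 360° − 256.50° = 103.50°.
Band runs from +105.61° eastward to -150.89°, crossing the antimeridian.

103.50°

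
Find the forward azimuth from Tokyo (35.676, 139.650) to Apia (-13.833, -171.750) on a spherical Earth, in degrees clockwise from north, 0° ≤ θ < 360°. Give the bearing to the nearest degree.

Δλ = -171.750 − 139.650 = -311.400°; wrapped into (−180°, 180°]: 48.600°.
θ = atan2( sin Δλ · cos φ₂ , cos φ₁ · sin φ₂ − sin φ₁ · cos φ₂ · cos Δλ )
  = atan2(0.72836, -0.56871) = 127.983° → normalised to [0°, 360°): 127.983°.

128°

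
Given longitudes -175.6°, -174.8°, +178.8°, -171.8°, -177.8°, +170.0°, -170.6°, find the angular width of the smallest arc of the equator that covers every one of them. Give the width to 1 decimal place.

Sort the longitudes: -177.8°, -175.6°, -174.8°, -171.8°, -170.6°, +170.0°, +178.8°.
Eastward gaps between consecutive values (wrapping around): 2.2°, 0.8°, 3.0°, 1.2°, 340.6°, 8.8°, 3.4°.
Largest gap = 340.6° ⇒ minimal covering band is its complement: 360° − 340.6° = 19.4°.
Band runs from +170.0° eastward to -170.6°, crossing the antimeridian.

19.4°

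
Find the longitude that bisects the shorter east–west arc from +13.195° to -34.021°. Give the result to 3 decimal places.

-10.413°

Signed shortest Δλ from +13.195° to -34.021° is -47.216°.
Midpoint longitude = +13.195° + (-47.216°)/2 = +13.195° − 23.608° = -10.413°.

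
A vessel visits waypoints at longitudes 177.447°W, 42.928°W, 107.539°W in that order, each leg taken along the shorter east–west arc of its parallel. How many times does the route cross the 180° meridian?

0

Leg 1: -177.447° → -42.928°, shortest Δλ = 134.519° (east) — does not cross 180°.
Leg 2: -42.928° → -107.539°, shortest Δλ = -64.611° (west) — does not cross 180°.
Total crossings: 0.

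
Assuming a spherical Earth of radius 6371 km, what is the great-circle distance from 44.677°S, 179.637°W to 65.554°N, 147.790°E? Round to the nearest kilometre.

Δλ = 147.790 − -179.637 = 327.427°; wrapped into (−180°, 180°]: -32.573°.
Δφ = 65.554 − -44.677 = 110.231°.
a = sin²(Δφ/2) + cos φ₁ · cos φ₂ · sin²(Δλ/2) = 0.696046.
c = 2·atan2(√a, √(1−a)) = 1.97370 rad → d = 6371·c ≈ 12574.45 km.

12574 km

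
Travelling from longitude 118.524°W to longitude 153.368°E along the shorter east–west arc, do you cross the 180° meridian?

Yes

Naïve |153.368 − -118.524| = 271.892° > 180°, so the shorter arc goes the other way round — across 180°.
Signed shortest Δλ = ((153.368 − -118.524 + 180) mod 360) − 180 = -88.108°.
Going west by 88.108° from -118.524° passes through 180° before reaching +153.368°.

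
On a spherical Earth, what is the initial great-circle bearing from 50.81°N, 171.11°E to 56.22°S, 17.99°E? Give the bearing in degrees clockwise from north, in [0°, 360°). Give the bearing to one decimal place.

240.7°

Δλ = 17.99 − 171.11 = -153.12°.
θ = atan2( sin Δλ · cos φ₂ , cos φ₁ · sin φ₂ − sin φ₁ · cos φ₂ · cos Δλ )
  = atan2(-0.25138, -0.14084) = -119.261° → normalised to [0°, 360°): 240.739°.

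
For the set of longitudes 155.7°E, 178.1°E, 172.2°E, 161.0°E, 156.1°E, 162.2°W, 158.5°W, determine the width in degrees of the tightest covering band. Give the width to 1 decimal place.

Sort the longitudes: -162.2°, -158.5°, +155.7°, +156.1°, +161.0°, +172.2°, +178.1°.
Eastward gaps between consecutive values (wrapping around): 3.7°, 314.2°, 0.4°, 4.9°, 11.2°, 5.9°, 19.7°.
Largest gap = 314.2° ⇒ minimal covering band is its complement: 360° − 314.2° = 45.8°.
Band runs from +155.7° eastward to -158.5°, crossing the antimeridian.

45.8°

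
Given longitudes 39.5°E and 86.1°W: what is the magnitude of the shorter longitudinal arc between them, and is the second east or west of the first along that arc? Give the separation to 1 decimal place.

Raw difference: -86.1 − 39.5 = -125.6°.
Normalise into (−180°, 180°]: -125.6° stays -125.6°.
Negative ⇒ the second point lies to the west; separation 125.6°.

125.6° west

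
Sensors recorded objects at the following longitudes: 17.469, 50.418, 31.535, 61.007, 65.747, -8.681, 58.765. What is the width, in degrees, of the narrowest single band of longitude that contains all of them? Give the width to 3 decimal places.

74.428°

Sort the longitudes: -8.681°, +17.469°, +31.535°, +50.418°, +58.765°, +61.007°, +65.747°.
Eastward gaps between consecutive values (wrapping around): 26.150°, 14.066°, 18.883°, 8.347°, 2.242°, 4.740°, 285.572°.
Largest gap = 285.572° ⇒ minimal covering band is its complement: 360° − 285.572° = 74.428°.
Band runs from -8.681° eastward to +65.747°.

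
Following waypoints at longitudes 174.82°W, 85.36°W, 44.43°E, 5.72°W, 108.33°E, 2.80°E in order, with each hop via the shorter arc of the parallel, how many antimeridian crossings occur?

Leg 1: -174.82° → -85.36°, shortest Δλ = 89.46° (east) — does not cross 180°.
Leg 2: -85.36° → +44.43°, shortest Δλ = 129.79° (east) — does not cross 180°.
Leg 3: +44.43° → -5.72°, shortest Δλ = -50.15° (west) — does not cross 180°.
Leg 4: -5.72° → +108.33°, shortest Δλ = 114.05° (east) — does not cross 180°.
Leg 5: +108.33° → +2.80°, shortest Δλ = -105.53° (west) — does not cross 180°.
Total crossings: 0.

0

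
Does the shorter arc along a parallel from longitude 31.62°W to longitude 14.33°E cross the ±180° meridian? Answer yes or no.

Signed shortest Δλ = ((14.33 − -31.62 + 180) mod 360) − 180 = 45.95°.
Going east by 45.95° from -31.62° reaches +14.33° without touching 180°.

No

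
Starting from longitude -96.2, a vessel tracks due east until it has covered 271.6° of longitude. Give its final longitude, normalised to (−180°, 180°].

Start at -96.2°; shift +271.6° → +175.4°.
+175.4° already lies in (−180°, 180°].

+175.4°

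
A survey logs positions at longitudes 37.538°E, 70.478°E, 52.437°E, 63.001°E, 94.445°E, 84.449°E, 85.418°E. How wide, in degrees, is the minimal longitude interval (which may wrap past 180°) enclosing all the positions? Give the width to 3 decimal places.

56.907°

Sort the longitudes: +37.538°, +52.437°, +63.001°, +70.478°, +84.449°, +85.418°, +94.445°.
Eastward gaps between consecutive values (wrapping around): 14.899°, 10.564°, 7.477°, 13.971°, 0.969°, 9.027°, 303.093°.
Largest gap = 303.093° ⇒ minimal covering band is its complement: 360° − 303.093° = 56.907°.
Band runs from +37.538° eastward to +94.445°.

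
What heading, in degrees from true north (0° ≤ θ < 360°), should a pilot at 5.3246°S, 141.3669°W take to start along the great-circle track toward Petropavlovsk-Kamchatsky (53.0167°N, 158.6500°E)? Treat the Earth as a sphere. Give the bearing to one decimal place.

Δλ = 158.6500 − -141.3669 = 300.0169°; wrapped into (−180°, 180°]: -59.9831°.
θ = atan2( sin Δλ · cos φ₂ , cos φ₁ · sin φ₂ − sin φ₁ · cos φ₂ · cos Δλ )
  = atan2(-0.52090, 0.82329) = -32.322° → normalised to [0°, 360°): 327.678°.

327.7°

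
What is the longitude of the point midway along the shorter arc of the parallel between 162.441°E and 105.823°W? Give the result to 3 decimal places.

151.691°W

Signed shortest Δλ from +162.441° to -105.823° is +91.736°.
Midpoint longitude = +162.441° + (+91.736°)/2 = +162.441° + 45.868° = +208.309°.
Normalise into (−180°, 180°]: -151.691°.
(The naïve average (+162.441 + -105.823)/2 = 28.309° is on the wrong side of the globe.)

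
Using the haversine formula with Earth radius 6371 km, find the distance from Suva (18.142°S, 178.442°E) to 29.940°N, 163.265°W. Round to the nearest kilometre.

Δλ = -163.265 − 178.442 = -341.707°; wrapped into (−180°, 180°]: 18.293°.
Δφ = 29.940 − -18.142 = 48.082°.
a = sin²(Δφ/2) + cos φ₁ · cos φ₂ · sin²(Δλ/2) = 0.186774.
c = 2·atan2(√a, √(1−a)) = 0.89380 rad → d = 6371·c ≈ 5694.43 km.

5694 km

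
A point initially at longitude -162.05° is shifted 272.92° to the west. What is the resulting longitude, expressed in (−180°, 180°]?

Start at -162.05°; shift −272.92° → -434.97°.
-434.97° lies outside (−180°, 180°]; add 360° → -74.97°.

-74.97°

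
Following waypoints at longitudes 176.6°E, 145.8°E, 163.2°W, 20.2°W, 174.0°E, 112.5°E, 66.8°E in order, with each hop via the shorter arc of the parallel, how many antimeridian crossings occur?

2

Leg 1: +176.6° → +145.8°, shortest Δλ = -30.8° (west) — does not cross 180°.
Leg 2: +145.8° → -163.2°, shortest Δλ = 51.0° (east) — crosses 180°.
Leg 3: -163.2° → -20.2°, shortest Δλ = 143.0° (east) — does not cross 180°.
Leg 4: -20.2° → +174.0°, shortest Δλ = -165.8° (west) — crosses 180°.
Leg 5: +174.0° → +112.5°, shortest Δλ = -61.5° (west) — does not cross 180°.
Leg 6: +112.5° → +66.8°, shortest Δλ = -45.7° (west) — does not cross 180°.
Total crossings: 2.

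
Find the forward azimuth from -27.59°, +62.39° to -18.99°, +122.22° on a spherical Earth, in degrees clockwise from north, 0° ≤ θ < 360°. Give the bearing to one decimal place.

94.8°

Δλ = 122.22 − 62.39 = 59.83°.
θ = atan2( sin Δλ · cos φ₂ , cos φ₁ · sin φ₂ − sin φ₁ · cos φ₂ · cos Δλ )
  = atan2(0.81749, -0.06831) = 94.776° → normalised to [0°, 360°): 94.776°.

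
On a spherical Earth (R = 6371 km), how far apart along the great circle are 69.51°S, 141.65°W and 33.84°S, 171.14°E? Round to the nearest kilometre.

Δλ = 171.14 − -141.65 = 312.79°; wrapped into (−180°, 180°]: -47.21°.
Δφ = -33.84 − -69.51 = 35.67°.
a = sin²(Δφ/2) + cos φ₁ · cos φ₂ · sin²(Δλ/2) = 0.140425.
c = 2·atan2(√a, √(1−a)) = 0.76822 rad → d = 6371·c ≈ 4894.31 km.

4894 km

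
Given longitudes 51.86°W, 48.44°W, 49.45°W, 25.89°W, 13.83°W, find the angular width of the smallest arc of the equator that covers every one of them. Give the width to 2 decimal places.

Sort the longitudes: -51.86°, -49.45°, -48.44°, -25.89°, -13.83°.
Eastward gaps between consecutive values (wrapping around): 2.41°, 1.01°, 22.55°, 12.06°, 321.97°.
Largest gap = 321.97° ⇒ minimal covering band is its complement: 360° − 321.97° = 38.03°.
Band runs from -51.86° eastward to -13.83°.

38.03°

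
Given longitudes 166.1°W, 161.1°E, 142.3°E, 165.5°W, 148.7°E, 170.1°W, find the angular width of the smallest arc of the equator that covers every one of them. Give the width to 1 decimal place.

Sort the longitudes: -170.1°, -166.1°, -165.5°, +142.3°, +148.7°, +161.1°.
Eastward gaps between consecutive values (wrapping around): 4.0°, 0.6°, 307.8°, 6.4°, 12.4°, 28.8°.
Largest gap = 307.8° ⇒ minimal covering band is its complement: 360° − 307.8° = 52.2°.
Band runs from +142.3° eastward to -165.5°, crossing the antimeridian.

52.2°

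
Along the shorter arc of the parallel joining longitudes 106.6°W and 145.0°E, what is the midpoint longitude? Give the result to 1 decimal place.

160.8°W

Signed shortest Δλ from -106.6° to +145.0° is -108.4°.
Midpoint longitude = -106.6° + (-108.4°)/2 = -106.6° − 54.2° = -160.8°.
(The naïve average (-106.6 + +145.0)/2 = 19.2° is on the wrong side of the globe.)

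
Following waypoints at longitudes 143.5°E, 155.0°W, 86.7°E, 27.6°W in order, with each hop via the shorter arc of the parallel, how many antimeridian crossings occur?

Leg 1: +143.5° → -155.0°, shortest Δλ = 61.5° (east) — crosses 180°.
Leg 2: -155.0° → +86.7°, shortest Δλ = -118.3° (west) — crosses 180°.
Leg 3: +86.7° → -27.6°, shortest Δλ = -114.3° (west) — does not cross 180°.
Total crossings: 2.

2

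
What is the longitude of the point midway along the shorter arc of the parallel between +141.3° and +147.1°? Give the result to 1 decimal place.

+144.2°

Signed shortest Δλ from +141.3° to +147.1° is +5.8°.
Midpoint longitude = +141.3° + (+5.8°)/2 = +141.3° + 2.9° = +144.2°.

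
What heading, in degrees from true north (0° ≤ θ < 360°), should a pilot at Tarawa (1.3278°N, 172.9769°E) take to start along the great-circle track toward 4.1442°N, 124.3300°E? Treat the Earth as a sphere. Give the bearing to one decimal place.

Δλ = 124.3300 − 172.9769 = -48.6469°.
θ = atan2( sin Δλ · cos φ₂ , cos φ₁ · sin φ₂ − sin φ₁ · cos φ₂ · cos Δλ )
  = atan2(-0.74869, 0.05698) = -85.648° → normalised to [0°, 360°): 274.352°.

274.4°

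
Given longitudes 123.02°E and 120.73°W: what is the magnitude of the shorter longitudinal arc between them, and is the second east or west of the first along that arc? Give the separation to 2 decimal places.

Raw difference: -120.73 − 123.02 = -243.75°.
Normalise into (−180°, 180°]: -243.75° + 360° = 116.25°.
Positive ⇒ the second point lies to the east; separation 116.25°.

116.25° east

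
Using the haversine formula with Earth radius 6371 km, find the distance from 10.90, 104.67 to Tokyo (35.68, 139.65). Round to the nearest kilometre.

Δλ = 139.65 − 104.67 = 34.98°.
Δφ = 35.68 − 10.90 = 24.78°.
a = sin²(Δφ/2) + cos φ₁ · cos φ₂ · sin²(Δλ/2) = 0.118083.
c = 2·atan2(√a, √(1−a)) = 0.70156 rad → d = 6371·c ≈ 4469.67 km.

4470 km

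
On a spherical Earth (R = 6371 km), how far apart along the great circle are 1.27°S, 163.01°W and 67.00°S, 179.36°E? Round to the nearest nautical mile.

4015 nmi

Δλ = 179.36 − -163.01 = 342.37°; wrapped into (−180°, 180°]: -17.63°.
Δφ = -67.00 − -1.27 = -65.73°.
a = sin²(Δφ/2) + cos φ₁ · cos φ₂ · sin²(Δλ/2) = 0.303655.
c = 2·atan2(√a, √(1−a)) = 1.16724 rad → d = 6371·c ≈ 7436.50 km ≈ 4015.39 nmi.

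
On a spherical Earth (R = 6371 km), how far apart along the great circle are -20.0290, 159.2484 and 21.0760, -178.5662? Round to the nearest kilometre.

5168 km

Δλ = -178.5662 − 159.2484 = -337.8146°; wrapped into (−180°, 180°]: 22.1854°.
Δφ = 21.0760 − -20.0290 = 41.1050°.
a = sin²(Δφ/2) + cos φ₁ · cos φ₂ · sin²(Δλ/2) = 0.155698.
c = 2·atan2(√a, √(1−a)) = 0.81124 rad → d = 6371·c ≈ 5168.38 km.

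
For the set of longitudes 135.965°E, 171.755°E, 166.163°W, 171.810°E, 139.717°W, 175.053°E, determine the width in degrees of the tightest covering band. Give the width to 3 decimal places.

84.318°

Sort the longitudes: -166.163°, -139.717°, +135.965°, +171.755°, +171.810°, +175.053°.
Eastward gaps between consecutive values (wrapping around): 26.446°, 275.682°, 35.790°, 0.055°, 3.243°, 18.784°.
Largest gap = 275.682° ⇒ minimal covering band is its complement: 360° − 275.682° = 84.318°.
Band runs from +135.965° eastward to -139.717°, crossing the antimeridian.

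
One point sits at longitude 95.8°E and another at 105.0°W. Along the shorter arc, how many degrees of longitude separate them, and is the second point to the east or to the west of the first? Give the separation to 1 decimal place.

Raw difference: -105.0 − 95.8 = -200.8°.
Normalise into (−180°, 180°]: -200.8° + 360° = 159.2°.
Positive ⇒ the second point lies to the east; separation 159.2°.

159.2° east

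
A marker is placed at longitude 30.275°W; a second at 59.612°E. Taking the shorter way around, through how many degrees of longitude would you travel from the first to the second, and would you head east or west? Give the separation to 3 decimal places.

89.887° east

Raw difference: 59.612 − -30.275 = 89.887°.
Normalise into (−180°, 180°]: 89.887° stays 89.887°.
Positive ⇒ the second point lies to the east; separation 89.887°.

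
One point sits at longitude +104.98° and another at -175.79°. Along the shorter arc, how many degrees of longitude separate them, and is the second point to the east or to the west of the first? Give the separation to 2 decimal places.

79.23° east

Raw difference: -175.79 − 104.98 = -280.77°.
Normalise into (−180°, 180°]: -280.77° + 360° = 79.23°.
Positive ⇒ the second point lies to the east; separation 79.23°.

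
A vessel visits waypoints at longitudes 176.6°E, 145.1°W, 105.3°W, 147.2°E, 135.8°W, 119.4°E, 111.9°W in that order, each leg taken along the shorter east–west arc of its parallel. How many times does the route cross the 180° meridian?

Leg 1: +176.6° → -145.1°, shortest Δλ = 38.3° (east) — crosses 180°.
Leg 2: -145.1° → -105.3°, shortest Δλ = 39.8° (east) — does not cross 180°.
Leg 3: -105.3° → +147.2°, shortest Δλ = -107.5° (west) — crosses 180°.
Leg 4: +147.2° → -135.8°, shortest Δλ = 77.0° (east) — crosses 180°.
Leg 5: -135.8° → +119.4°, shortest Δλ = -104.8° (west) — crosses 180°.
Leg 6: +119.4° → -111.9°, shortest Δλ = 128.7° (east) — crosses 180°.
Total crossings: 5.

5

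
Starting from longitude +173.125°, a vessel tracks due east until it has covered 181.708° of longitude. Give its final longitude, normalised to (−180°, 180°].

Start at +173.125°; shift +181.708° → +354.833°.
+354.833° lies outside (−180°, 180°]; subtract 360° → -5.167°.

-5.167°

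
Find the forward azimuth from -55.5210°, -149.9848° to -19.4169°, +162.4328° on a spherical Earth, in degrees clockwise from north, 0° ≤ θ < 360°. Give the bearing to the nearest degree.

296°

Δλ = 162.4328 − -149.9848 = 312.4176°; wrapped into (−180°, 180°]: -47.5824°.
θ = atan2( sin Δλ · cos φ₂ , cos φ₁ · sin φ₂ − sin φ₁ · cos φ₂ · cos Δλ )
  = atan2(-0.69626, 0.33622) = -64.225° → normalised to [0°, 360°): 295.775°.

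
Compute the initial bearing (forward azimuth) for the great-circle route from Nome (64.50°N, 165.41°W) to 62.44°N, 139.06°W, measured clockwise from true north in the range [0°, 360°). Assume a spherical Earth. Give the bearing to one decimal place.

87.9°

Δλ = -139.06 − -165.41 = 26.35°.
θ = atan2( sin Δλ · cos φ₂ , cos φ₁ · sin φ₂ − sin φ₁ · cos φ₂ · cos Δλ )
  = atan2(0.20536, 0.00744) = 87.924° → normalised to [0°, 360°): 87.924°.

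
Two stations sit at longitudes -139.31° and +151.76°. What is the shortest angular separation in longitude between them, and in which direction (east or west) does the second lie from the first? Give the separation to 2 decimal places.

Raw difference: 151.76 − -139.31 = 291.07°.
Normalise into (−180°, 180°]: 291.07° − 360° = -68.93°.
Negative ⇒ the second point lies to the west; separation 68.93°.

68.93° west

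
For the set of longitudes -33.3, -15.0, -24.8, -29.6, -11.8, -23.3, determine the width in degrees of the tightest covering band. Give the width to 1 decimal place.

Sort the longitudes: -33.3°, -29.6°, -24.8°, -23.3°, -15.0°, -11.8°.
Eastward gaps between consecutive values (wrapping around): 3.7°, 4.8°, 1.5°, 8.3°, 3.2°, 338.5°.
Largest gap = 338.5° ⇒ minimal covering band is its complement: 360° − 338.5° = 21.5°.
Band runs from -33.3° eastward to -11.8°.

21.5°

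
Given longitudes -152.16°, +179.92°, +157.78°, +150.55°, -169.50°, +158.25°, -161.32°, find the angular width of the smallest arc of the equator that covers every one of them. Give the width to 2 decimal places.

57.29°

Sort the longitudes: -169.50°, -161.32°, -152.16°, +150.55°, +157.78°, +158.25°, +179.92°.
Eastward gaps between consecutive values (wrapping around): 8.18°, 9.16°, 302.71°, 7.23°, 0.47°, 21.67°, 10.58°.
Largest gap = 302.71° ⇒ minimal covering band is its complement: 360° − 302.71° = 57.29°.
Band runs from +150.55° eastward to -152.16°, crossing the antimeridian.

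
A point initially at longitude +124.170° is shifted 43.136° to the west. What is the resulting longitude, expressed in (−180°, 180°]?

Start at +124.170°; shift −43.136° → +81.034°.
+81.034° already lies in (−180°, 180°].

+81.034°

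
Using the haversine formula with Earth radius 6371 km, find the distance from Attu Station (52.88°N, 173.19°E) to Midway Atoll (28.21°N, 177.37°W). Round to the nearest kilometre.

2851 km

Δλ = -177.37 − 173.19 = -350.56°; wrapped into (−180°, 180°]: 9.44°.
Δφ = 28.21 − 52.88 = -24.67°.
a = sin²(Δφ/2) + cos φ₁ · cos φ₂ · sin²(Δλ/2) = 0.049237.
c = 2·atan2(√a, √(1−a)) = 0.44752 rad → d = 6371·c ≈ 2851.12 km.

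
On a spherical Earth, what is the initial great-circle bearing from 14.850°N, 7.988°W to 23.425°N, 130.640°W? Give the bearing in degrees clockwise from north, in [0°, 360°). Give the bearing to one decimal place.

Δλ = -130.640 − -7.988 = -122.652°.
θ = atan2( sin Δλ · cos φ₂ , cos φ₁ · sin φ₂ − sin φ₁ · cos φ₂ · cos Δλ )
  = atan2(-0.77257, 0.51115) = -56.510° → normalised to [0°, 360°): 303.490°.

303.5°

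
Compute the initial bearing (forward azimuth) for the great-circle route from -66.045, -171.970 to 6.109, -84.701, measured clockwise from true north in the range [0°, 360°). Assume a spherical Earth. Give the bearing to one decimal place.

Δλ = -84.701 − -171.970 = 87.269°.
θ = atan2( sin Δλ · cos φ₂ , cos φ₁ · sin φ₂ − sin φ₁ · cos φ₂ · cos Δλ )
  = atan2(0.99319, 0.08650) = 85.022° → normalised to [0°, 360°): 85.022°.

85.0°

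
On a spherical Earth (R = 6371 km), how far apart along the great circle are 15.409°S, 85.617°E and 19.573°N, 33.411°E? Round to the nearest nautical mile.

3730 nmi

Δλ = 33.411 − 85.617 = -52.206°.
Δφ = 19.573 − -15.409 = 34.982°.
a = sin²(Δφ/2) + cos φ₁ · cos φ₂ · sin²(Δλ/2) = 0.266179.
c = 2·atan2(√a, √(1−a)) = 1.08417 rad → d = 6371·c ≈ 6907.28 km ≈ 3729.63 nmi.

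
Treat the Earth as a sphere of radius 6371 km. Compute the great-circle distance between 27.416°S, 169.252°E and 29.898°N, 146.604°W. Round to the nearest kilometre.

7914 km

Δλ = -146.604 − 169.252 = -315.856°; wrapped into (−180°, 180°]: 44.144°.
Δφ = 29.898 − -27.416 = 57.314°.
a = sin²(Δφ/2) + cos φ₁ · cos φ₂ · sin²(Δλ/2) = 0.338646.
c = 2·atan2(√a, √(1−a)) = 1.24221 rad → d = 6371·c ≈ 7914.10 km.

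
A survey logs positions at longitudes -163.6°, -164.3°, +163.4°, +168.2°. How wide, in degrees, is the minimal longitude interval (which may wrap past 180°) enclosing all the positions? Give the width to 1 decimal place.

Sort the longitudes: -164.3°, -163.6°, +163.4°, +168.2°.
Eastward gaps between consecutive values (wrapping around): 0.7°, 327.0°, 4.8°, 27.5°.
Largest gap = 327.0° ⇒ minimal covering band is its complement: 360° − 327.0° = 33.0°.
Band runs from +163.4° eastward to -163.6°, crossing the antimeridian.

33.0°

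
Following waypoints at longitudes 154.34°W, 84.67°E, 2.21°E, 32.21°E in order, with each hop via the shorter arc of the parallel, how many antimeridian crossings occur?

1

Leg 1: -154.34° → +84.67°, shortest Δλ = -120.99° (west) — crosses 180°.
Leg 2: +84.67° → +2.21°, shortest Δλ = -82.46° (west) — does not cross 180°.
Leg 3: +2.21° → +32.21°, shortest Δλ = 30.0° (east) — does not cross 180°.
Total crossings: 1.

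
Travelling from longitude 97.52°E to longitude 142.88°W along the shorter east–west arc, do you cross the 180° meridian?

Naïve |-142.88 − 97.52| = 240.4° > 180°, so the shorter arc goes the other way round — across 180°.
Signed shortest Δλ = ((-142.88 − 97.52 + 180) mod 360) − 180 = 119.6°.
Going east by 119.6° from +97.52° passes through 180° before reaching -142.88°.

Yes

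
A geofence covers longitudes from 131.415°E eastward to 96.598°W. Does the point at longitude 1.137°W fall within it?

Band width going east from +131.415° to -96.598°: ((-96.598 − 131.415) mod 360) = 131.987°.
Offset of -1.137° east of the west edge: ((-1.137 − 131.415) mod 360) = 227.448°.
227.448° > 131.987° ⇒ outside.

No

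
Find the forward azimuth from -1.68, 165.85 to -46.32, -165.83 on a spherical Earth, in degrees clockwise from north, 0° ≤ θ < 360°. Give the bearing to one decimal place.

Δλ = -165.83 − 165.85 = -331.68°; wrapped into (−180°, 180°]: 28.32°.
θ = atan2( sin Δλ · cos φ₂ , cos φ₁ · sin φ₂ − sin φ₁ · cos φ₂ · cos Δλ )
  = atan2(0.32763, -0.70507) = 155.077° → normalised to [0°, 360°): 155.077°.

155.1°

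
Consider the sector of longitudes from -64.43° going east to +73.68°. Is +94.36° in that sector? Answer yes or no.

Band width going east from -64.43° to +73.68°: ((73.68 − -64.43) mod 360) = 138.11°.
Offset of +94.36° east of the west edge: ((94.36 − -64.43) mod 360) = 158.79°.
158.79° > 138.11° ⇒ outside.

No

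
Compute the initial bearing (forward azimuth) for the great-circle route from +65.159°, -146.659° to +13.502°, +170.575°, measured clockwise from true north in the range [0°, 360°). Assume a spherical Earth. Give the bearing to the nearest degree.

Δλ = 170.575 − -146.659 = 317.234°; wrapped into (−180°, 180°]: -42.766°.
θ = atan2( sin Δλ · cos φ₂ , cos φ₁ · sin φ₂ − sin φ₁ · cos φ₂ · cos Δλ )
  = atan2(-0.66024, -0.54971) = -129.781° → normalised to [0°, 360°): 230.219°.

230°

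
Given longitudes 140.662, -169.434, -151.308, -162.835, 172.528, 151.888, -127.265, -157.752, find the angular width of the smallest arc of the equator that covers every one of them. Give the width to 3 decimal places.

Sort the longitudes: -169.434°, -162.835°, -157.752°, -151.308°, -127.265°, +140.662°, +151.888°, +172.528°.
Eastward gaps between consecutive values (wrapping around): 6.599°, 5.083°, 6.444°, 24.043°, 267.927°, 11.226°, 20.640°, 18.038°.
Largest gap = 267.927° ⇒ minimal covering band is its complement: 360° − 267.927° = 92.073°.
Band runs from +140.662° eastward to -127.265°, crossing the antimeridian.

92.073°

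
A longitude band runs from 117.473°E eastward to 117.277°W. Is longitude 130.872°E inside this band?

Yes

Band width going east from +117.473° to -117.277°: ((-117.277 − 117.473) mod 360) = 125.250°.
Offset of +130.872° east of the west edge: ((130.872 − 117.473) mod 360) = 13.399°.
13.399° ≤ 125.250° ⇒ inside.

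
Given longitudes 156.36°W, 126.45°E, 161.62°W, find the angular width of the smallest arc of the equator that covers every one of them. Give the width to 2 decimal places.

Sort the longitudes: -161.62°, -156.36°, +126.45°.
Eastward gaps between consecutive values (wrapping around): 5.26°, 282.81°, 71.93°.
Largest gap = 282.81° ⇒ minimal covering band is its complement: 360° − 282.81° = 77.19°.
Band runs from +126.45° eastward to -156.36°, crossing the antimeridian.

77.19°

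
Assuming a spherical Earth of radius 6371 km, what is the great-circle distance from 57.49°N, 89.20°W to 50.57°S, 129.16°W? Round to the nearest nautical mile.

Δλ = -129.16 − -89.20 = -39.96°.
Δφ = -50.57 − 57.49 = -108.06°.
a = sin²(Δφ/2) + cos φ₁ · cos φ₂ · sin²(Δλ/2) = 0.694860.
c = 2·atan2(√a, √(1−a)) = 1.97112 rad → d = 6371·c ≈ 12558.03 km ≈ 6780.80 nmi.

6781 nmi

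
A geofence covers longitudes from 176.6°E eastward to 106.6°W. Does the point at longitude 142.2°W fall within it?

Band width going east from +176.6° to -106.6°: ((-106.6 − 176.6) mod 360) = 76.8°.
Offset of -142.2° east of the west edge: ((-142.2 − 176.6) mod 360) = 41.2°.
41.2° ≤ 76.8° ⇒ inside.

Yes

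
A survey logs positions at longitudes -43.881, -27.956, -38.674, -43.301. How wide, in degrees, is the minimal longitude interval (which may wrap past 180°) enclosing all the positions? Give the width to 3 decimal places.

Sort the longitudes: -43.881°, -43.301°, -38.674°, -27.956°.
Eastward gaps between consecutive values (wrapping around): 0.580°, 4.627°, 10.718°, 344.075°.
Largest gap = 344.075° ⇒ minimal covering band is its complement: 360° − 344.075° = 15.925°.
Band runs from -43.881° eastward to -27.956°.

15.925°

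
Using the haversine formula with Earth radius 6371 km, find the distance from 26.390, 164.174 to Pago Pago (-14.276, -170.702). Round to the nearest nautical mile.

2848 nmi

Δλ = -170.702 − 164.174 = -334.876°; wrapped into (−180°, 180°]: 25.124°.
Δφ = -14.276 − 26.390 = -40.666°.
a = sin²(Δφ/2) + cos φ₁ · cos φ₂ · sin²(Δλ/2) = 0.161806.
c = 2·atan2(√a, √(1−a)) = 0.82795 rad → d = 6371·c ≈ 5274.86 km ≈ 2848.19 nmi.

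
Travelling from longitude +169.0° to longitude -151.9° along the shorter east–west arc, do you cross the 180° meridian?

Naïve |-151.9 − 169.0| = 320.9° > 180°, so the shorter arc goes the other way round — across 180°.
Signed shortest Δλ = ((-151.9 − 169.0 + 180) mod 360) − 180 = 39.1°.
Going east by 39.1° from +169.0° passes through 180° before reaching -151.9°.

Yes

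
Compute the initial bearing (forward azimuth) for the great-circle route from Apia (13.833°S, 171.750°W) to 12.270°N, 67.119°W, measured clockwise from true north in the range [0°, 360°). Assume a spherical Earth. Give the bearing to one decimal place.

Δλ = -67.119 − -171.750 = 104.631°.
θ = atan2( sin Δλ · cos φ₂ , cos φ₁ · sin φ₂ − sin φ₁ · cos φ₂ · cos Δλ )
  = atan2(0.94547, 0.14734) = 81.142° → normalised to [0°, 360°): 81.142°.

81.1°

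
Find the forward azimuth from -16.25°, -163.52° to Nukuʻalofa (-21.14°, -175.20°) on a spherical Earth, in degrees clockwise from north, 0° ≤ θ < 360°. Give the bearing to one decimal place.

244.4°

Δλ = -175.20 − -163.52 = -11.68°.
θ = atan2( sin Δλ · cos φ₂ , cos φ₁ · sin φ₂ − sin φ₁ · cos φ₂ · cos Δλ )
  = atan2(-0.18882, -0.09065) = -115.644° → normalised to [0°, 360°): 244.356°.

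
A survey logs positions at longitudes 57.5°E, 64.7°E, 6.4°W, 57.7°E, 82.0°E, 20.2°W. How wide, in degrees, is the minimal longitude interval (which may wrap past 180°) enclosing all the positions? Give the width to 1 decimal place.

102.2°

Sort the longitudes: -20.2°, -6.4°, +57.5°, +57.7°, +64.7°, +82.0°.
Eastward gaps between consecutive values (wrapping around): 13.8°, 63.9°, 0.2°, 7.0°, 17.3°, 257.8°.
Largest gap = 257.8° ⇒ minimal covering band is its complement: 360° − 257.8° = 102.2°.
Band runs from -20.2° eastward to +82.0°.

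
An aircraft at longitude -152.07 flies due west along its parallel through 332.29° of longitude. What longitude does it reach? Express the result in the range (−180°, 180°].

Start at -152.07°; shift −332.29° → -484.36°.
-484.36° lies outside (−180°, 180°]; add 360° → -124.36°.

-124.36°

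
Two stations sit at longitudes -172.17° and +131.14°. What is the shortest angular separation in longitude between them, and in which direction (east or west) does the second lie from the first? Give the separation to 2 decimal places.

56.69° west

Raw difference: 131.14 − -172.17 = 303.31°.
Normalise into (−180°, 180°]: 303.31° − 360° = -56.69°.
Negative ⇒ the second point lies to the west; separation 56.69°.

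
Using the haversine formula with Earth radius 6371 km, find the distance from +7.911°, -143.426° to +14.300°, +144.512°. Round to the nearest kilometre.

7868 km

Δλ = 144.512 − -143.426 = 287.938°; wrapped into (−180°, 180°]: -72.062°.
Δφ = 14.300 − 7.911 = 6.389°.
a = sin²(Δφ/2) + cos φ₁ · cos φ₂ · sin²(Δλ/2) = 0.335200.
c = 2·atan2(√a, √(1−a)) = 1.23492 rad → d = 6371·c ≈ 7867.65 km.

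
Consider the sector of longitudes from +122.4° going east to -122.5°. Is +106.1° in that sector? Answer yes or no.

No

Band width going east from +122.4° to -122.5°: ((-122.5 − 122.4) mod 360) = 115.1°.
Offset of +106.1° east of the west edge: ((106.1 − 122.4) mod 360) = 343.7°.
343.7° > 115.1° ⇒ outside.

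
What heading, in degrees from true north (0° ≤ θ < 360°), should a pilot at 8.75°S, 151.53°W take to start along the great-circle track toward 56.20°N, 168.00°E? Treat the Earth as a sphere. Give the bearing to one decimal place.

Δλ = 168.00 − -151.53 = 319.53°; wrapped into (−180°, 180°]: -40.47°.
θ = atan2( sin Δλ · cos φ₂ , cos φ₁ · sin φ₂ − sin φ₁ · cos φ₂ · cos Δλ )
  = atan2(-0.36106, 0.88569) = -22.179° → normalised to [0°, 360°): 337.821°.

337.8°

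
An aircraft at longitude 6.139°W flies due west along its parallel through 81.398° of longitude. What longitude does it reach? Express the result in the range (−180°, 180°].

Start at -6.139°; shift −81.398° → -87.537°.
-87.537° already lies in (−180°, 180°].

87.537°W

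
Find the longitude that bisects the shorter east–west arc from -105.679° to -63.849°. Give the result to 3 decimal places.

-84.764°

Signed shortest Δλ from -105.679° to -63.849° is +41.830°.
Midpoint longitude = -105.679° + (+41.830°)/2 = -105.679° + 20.915° = -84.764°.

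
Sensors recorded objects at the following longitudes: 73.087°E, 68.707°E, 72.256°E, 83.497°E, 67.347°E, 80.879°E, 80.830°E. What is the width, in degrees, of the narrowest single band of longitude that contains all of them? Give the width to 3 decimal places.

16.150°

Sort the longitudes: +67.347°, +68.707°, +72.256°, +73.087°, +80.830°, +80.879°, +83.497°.
Eastward gaps between consecutive values (wrapping around): 1.360°, 3.549°, 0.831°, 7.743°, 0.049°, 2.618°, 343.850°.
Largest gap = 343.850° ⇒ minimal covering band is its complement: 360° − 343.850° = 16.150°.
Band runs from +67.347° eastward to +83.497°.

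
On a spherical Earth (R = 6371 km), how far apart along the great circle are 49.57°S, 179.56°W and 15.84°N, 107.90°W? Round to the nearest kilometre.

10081 km

Δλ = -107.90 − -179.56 = 71.66°.
Δφ = 15.84 − -49.57 = 65.41°.
a = sin²(Δφ/2) + cos φ₁ · cos φ₂ · sin²(Δλ/2) = 0.505730.
c = 2·atan2(√a, √(1−a)) = 1.58226 rad → d = 6371·c ≈ 10080.55 km.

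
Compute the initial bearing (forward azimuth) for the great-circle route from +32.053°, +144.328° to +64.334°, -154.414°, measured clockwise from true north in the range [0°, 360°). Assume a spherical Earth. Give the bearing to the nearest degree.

30°

Δλ = -154.414 − 144.328 = -298.742°; wrapped into (−180°, 180°]: 61.258°.
θ = atan2( sin Δλ · cos φ₂ , cos φ₁ · sin φ₂ − sin φ₁ · cos φ₂ · cos Δλ )
  = atan2(0.37976, 0.65340) = 30.165° → normalised to [0°, 360°): 30.165°.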